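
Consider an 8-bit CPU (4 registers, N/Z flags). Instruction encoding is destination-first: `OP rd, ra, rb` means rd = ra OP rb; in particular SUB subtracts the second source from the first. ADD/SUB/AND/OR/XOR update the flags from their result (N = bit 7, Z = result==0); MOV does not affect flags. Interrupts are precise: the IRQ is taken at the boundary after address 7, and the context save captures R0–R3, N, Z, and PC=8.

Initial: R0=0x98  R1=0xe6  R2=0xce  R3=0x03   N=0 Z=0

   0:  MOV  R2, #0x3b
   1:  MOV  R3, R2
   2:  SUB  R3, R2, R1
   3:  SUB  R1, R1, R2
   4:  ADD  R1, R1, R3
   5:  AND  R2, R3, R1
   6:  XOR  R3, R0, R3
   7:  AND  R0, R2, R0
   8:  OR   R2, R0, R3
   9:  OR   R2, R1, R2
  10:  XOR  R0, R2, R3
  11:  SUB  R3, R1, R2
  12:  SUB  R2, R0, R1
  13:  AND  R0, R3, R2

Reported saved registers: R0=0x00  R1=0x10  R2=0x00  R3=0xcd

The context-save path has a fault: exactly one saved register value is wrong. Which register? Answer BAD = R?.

BAD = R1

after  0: R0=0x98 R1=0xe6 R2=0x3b R3=0x03  N=0 Z=0
after  1: R0=0x98 R1=0xe6 R2=0x3b R3=0x3b  N=0 Z=0
after  2: R0=0x98 R1=0xe6 R2=0x3b R3=0x55  N=0 Z=0
after  3: R0=0x98 R1=0xab R2=0x3b R3=0x55  N=1 Z=0
after  4: R0=0x98 R1=0x00 R2=0x3b R3=0x55  N=0 Z=1
after  5: R0=0x98 R1=0x00 R2=0x00 R3=0x55  N=0 Z=1
after  6: R0=0x98 R1=0x00 R2=0x00 R3=0xcd  N=1 Z=0
after  7: R0=0x00 R1=0x00 R2=0x00 R3=0xcd  N=0 Z=1
-- IRQ taken; context saved, return-PC = 8 --
mismatch: R1: reported 0x10 vs actual 0x00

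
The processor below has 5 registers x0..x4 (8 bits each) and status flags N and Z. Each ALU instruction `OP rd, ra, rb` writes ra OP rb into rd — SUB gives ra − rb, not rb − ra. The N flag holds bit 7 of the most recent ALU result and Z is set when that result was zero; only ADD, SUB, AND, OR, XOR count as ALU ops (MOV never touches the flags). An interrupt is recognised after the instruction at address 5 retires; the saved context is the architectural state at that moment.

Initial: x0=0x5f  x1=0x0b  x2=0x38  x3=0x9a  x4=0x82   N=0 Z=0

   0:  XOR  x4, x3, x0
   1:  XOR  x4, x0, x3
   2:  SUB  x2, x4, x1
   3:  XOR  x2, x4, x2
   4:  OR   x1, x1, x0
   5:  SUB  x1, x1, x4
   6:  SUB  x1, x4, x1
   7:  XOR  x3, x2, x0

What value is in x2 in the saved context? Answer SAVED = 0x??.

after  0: x0=0x5f x1=0x0b x2=0x38 x3=0x9a x4=0xc5  N=1 Z=0
after  1: x0=0x5f x1=0x0b x2=0x38 x3=0x9a x4=0xc5  N=1 Z=0
after  2: x0=0x5f x1=0x0b x2=0xba x3=0x9a x4=0xc5  N=1 Z=0
after  3: x0=0x5f x1=0x0b x2=0x7f x3=0x9a x4=0xc5  N=0 Z=0
after  4: x0=0x5f x1=0x5f x2=0x7f x3=0x9a x4=0xc5  N=0 Z=0
after  5: x0=0x5f x1=0x9a x2=0x7f x3=0x9a x4=0xc5  N=1 Z=0
-- IRQ taken; context saved, return-PC = 6 --

SAVED = 0x7f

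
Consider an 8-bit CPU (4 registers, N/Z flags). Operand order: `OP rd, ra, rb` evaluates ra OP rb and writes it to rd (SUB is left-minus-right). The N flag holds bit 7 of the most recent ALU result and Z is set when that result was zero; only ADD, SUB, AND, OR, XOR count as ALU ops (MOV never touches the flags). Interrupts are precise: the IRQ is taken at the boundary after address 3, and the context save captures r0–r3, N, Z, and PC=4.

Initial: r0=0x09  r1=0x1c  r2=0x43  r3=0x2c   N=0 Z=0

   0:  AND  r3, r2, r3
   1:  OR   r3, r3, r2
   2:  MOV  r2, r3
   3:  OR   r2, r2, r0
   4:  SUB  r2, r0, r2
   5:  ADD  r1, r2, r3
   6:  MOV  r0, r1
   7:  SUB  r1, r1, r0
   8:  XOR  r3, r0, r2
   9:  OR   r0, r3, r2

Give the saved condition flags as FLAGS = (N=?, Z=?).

FLAGS = (N=0, Z=0)

after  0: r0=0x09 r1=0x1c r2=0x43 r3=0x00  N=0 Z=1
after  1: r0=0x09 r1=0x1c r2=0x43 r3=0x43  N=0 Z=0
after  2: r0=0x09 r1=0x1c r2=0x43 r3=0x43  N=0 Z=0
after  3: r0=0x09 r1=0x1c r2=0x4b r3=0x43  N=0 Z=0
-- IRQ taken; context saved, return-PC = 4 --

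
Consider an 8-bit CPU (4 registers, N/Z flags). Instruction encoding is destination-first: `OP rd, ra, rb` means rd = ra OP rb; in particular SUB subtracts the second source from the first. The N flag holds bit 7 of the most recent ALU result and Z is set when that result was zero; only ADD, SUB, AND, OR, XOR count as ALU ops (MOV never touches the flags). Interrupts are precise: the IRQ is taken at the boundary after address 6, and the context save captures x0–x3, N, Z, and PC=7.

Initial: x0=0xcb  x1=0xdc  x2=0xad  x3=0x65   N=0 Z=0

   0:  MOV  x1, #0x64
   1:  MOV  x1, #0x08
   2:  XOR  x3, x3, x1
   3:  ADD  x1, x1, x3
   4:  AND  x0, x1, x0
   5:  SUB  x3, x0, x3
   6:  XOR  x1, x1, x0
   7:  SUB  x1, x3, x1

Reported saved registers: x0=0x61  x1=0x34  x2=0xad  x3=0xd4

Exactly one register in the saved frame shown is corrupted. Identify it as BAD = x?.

after  0: x0=0xcb x1=0x64 x2=0xad x3=0x65  N=0 Z=0
after  1: x0=0xcb x1=0x08 x2=0xad x3=0x65  N=0 Z=0
after  2: x0=0xcb x1=0x08 x2=0xad x3=0x6d  N=0 Z=0
after  3: x0=0xcb x1=0x75 x2=0xad x3=0x6d  N=0 Z=0
after  4: x0=0x41 x1=0x75 x2=0xad x3=0x6d  N=0 Z=0
after  5: x0=0x41 x1=0x75 x2=0xad x3=0xd4  N=1 Z=0
after  6: x0=0x41 x1=0x34 x2=0xad x3=0xd4  N=0 Z=0
-- IRQ taken; context saved, return-PC = 7 --
mismatch: x0: reported 0x61 vs actual 0x41

BAD = x0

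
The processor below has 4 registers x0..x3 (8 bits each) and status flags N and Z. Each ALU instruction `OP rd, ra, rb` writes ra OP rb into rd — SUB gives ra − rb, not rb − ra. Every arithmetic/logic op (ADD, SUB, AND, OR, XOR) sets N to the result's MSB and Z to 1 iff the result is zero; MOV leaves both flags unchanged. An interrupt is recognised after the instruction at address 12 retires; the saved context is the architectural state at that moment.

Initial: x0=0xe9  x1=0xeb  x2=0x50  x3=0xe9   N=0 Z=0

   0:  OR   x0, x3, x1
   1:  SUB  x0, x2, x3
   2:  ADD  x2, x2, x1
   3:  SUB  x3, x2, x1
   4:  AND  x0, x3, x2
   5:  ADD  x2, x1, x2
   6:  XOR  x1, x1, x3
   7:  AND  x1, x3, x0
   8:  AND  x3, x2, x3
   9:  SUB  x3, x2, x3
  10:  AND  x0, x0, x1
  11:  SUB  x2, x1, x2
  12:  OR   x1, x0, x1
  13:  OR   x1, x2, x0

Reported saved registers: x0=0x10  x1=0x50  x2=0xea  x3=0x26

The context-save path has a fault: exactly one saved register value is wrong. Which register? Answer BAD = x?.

BAD = x1

after  0: x0=0xeb x1=0xeb x2=0x50 x3=0xe9  N=1 Z=0
after  1: x0=0x67 x1=0xeb x2=0x50 x3=0xe9  N=0 Z=0
after  2: x0=0x67 x1=0xeb x2=0x3b x3=0xe9  N=0 Z=0
after  3: x0=0x67 x1=0xeb x2=0x3b x3=0x50  N=0 Z=0
after  4: x0=0x10 x1=0xeb x2=0x3b x3=0x50  N=0 Z=0
after  5: x0=0x10 x1=0xeb x2=0x26 x3=0x50  N=0 Z=0
after  6: x0=0x10 x1=0xbb x2=0x26 x3=0x50  N=1 Z=0
after  7: x0=0x10 x1=0x10 x2=0x26 x3=0x50  N=0 Z=0
after  8: x0=0x10 x1=0x10 x2=0x26 x3=0x00  N=0 Z=1
after  9: x0=0x10 x1=0x10 x2=0x26 x3=0x26  N=0 Z=0
after 10: x0=0x10 x1=0x10 x2=0x26 x3=0x26  N=0 Z=0
after 11: x0=0x10 x1=0x10 x2=0xea x3=0x26  N=1 Z=0
after 12: x0=0x10 x1=0x10 x2=0xea x3=0x26  N=0 Z=0
-- IRQ taken; context saved, return-PC = 13 --
mismatch: x1: reported 0x50 vs actual 0x10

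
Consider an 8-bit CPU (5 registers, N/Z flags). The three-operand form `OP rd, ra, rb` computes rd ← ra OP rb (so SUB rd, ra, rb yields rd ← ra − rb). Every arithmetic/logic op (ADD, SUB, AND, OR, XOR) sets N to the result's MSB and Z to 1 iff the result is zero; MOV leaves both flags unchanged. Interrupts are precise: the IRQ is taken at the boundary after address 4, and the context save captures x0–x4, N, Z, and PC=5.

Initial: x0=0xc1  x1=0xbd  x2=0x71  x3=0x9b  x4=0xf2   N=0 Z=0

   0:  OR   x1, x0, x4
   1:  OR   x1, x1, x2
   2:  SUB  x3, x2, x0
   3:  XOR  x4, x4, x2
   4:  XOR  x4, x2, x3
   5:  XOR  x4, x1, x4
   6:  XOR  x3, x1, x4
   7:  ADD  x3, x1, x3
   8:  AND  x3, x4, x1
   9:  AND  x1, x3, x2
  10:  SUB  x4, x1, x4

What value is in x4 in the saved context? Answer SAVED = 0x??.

SAVED = 0xc1

after  0: x0=0xc1 x1=0xf3 x2=0x71 x3=0x9b x4=0xf2  N=1 Z=0
after  1: x0=0xc1 x1=0xf3 x2=0x71 x3=0x9b x4=0xf2  N=1 Z=0
after  2: x0=0xc1 x1=0xf3 x2=0x71 x3=0xb0 x4=0xf2  N=1 Z=0
after  3: x0=0xc1 x1=0xf3 x2=0x71 x3=0xb0 x4=0x83  N=1 Z=0
after  4: x0=0xc1 x1=0xf3 x2=0x71 x3=0xb0 x4=0xc1  N=1 Z=0
-- IRQ taken; context saved, return-PC = 5 --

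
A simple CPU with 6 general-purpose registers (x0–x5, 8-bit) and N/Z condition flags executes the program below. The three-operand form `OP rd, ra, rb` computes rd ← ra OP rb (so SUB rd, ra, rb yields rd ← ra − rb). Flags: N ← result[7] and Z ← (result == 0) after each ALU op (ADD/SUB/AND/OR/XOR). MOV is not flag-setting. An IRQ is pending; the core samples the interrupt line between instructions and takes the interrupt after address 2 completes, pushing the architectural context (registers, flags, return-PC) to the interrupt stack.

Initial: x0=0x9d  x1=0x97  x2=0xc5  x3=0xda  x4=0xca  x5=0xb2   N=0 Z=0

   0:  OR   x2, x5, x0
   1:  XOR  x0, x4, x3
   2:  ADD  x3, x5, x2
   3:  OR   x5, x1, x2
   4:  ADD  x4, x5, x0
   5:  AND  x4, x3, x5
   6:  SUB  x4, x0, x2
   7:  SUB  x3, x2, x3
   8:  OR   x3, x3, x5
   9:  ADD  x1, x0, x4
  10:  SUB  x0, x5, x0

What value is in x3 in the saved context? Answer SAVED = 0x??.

SAVED = 0x71

after  0: x0=0x9d x1=0x97 x2=0xbf x3=0xda x4=0xca x5=0xb2  N=1 Z=0
after  1: x0=0x10 x1=0x97 x2=0xbf x3=0xda x4=0xca x5=0xb2  N=0 Z=0
after  2: x0=0x10 x1=0x97 x2=0xbf x3=0x71 x4=0xca x5=0xb2  N=0 Z=0
-- IRQ taken; context saved, return-PC = 3 --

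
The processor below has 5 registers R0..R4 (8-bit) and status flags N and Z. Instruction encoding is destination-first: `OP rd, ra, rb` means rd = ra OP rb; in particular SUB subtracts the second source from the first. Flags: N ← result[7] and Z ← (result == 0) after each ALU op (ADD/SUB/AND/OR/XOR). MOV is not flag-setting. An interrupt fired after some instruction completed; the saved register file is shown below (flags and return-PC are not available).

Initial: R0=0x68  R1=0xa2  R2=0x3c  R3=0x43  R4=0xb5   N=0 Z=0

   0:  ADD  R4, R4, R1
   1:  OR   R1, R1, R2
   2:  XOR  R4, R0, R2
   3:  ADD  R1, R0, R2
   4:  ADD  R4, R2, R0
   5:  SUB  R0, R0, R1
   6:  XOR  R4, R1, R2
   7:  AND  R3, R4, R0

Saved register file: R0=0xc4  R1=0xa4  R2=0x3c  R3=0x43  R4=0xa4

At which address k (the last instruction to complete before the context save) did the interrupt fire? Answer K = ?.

after  0: R0=0x68 R1=0xa2 R2=0x3c R3=0x43 R4=0x57  N=0 Z=0
after  1: R0=0x68 R1=0xbe R2=0x3c R3=0x43 R4=0x57  N=1 Z=0
after  2: R0=0x68 R1=0xbe R2=0x3c R3=0x43 R4=0x54  N=0 Z=0
after  3: R0=0x68 R1=0xa4 R2=0x3c R3=0x43 R4=0x54  N=1 Z=0
after  4: R0=0x68 R1=0xa4 R2=0x3c R3=0x43 R4=0xa4  N=1 Z=0
after  5: R0=0xc4 R1=0xa4 R2=0x3c R3=0x43 R4=0xa4  N=1 Z=0
-- IRQ taken; context saved, return-PC = 6 --

K = 5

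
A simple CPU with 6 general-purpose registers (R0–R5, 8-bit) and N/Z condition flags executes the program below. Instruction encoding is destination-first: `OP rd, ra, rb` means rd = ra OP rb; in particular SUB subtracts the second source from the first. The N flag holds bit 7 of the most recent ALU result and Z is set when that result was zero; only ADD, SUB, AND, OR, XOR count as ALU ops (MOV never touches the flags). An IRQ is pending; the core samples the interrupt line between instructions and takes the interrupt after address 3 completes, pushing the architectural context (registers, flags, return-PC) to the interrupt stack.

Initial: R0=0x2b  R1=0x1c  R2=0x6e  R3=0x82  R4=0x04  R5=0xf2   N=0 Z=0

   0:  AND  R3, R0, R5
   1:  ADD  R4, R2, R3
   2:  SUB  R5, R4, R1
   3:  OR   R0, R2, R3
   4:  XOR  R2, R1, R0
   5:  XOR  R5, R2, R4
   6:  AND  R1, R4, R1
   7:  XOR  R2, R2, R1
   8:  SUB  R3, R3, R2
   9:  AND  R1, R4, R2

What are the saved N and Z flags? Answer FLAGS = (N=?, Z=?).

after  0: R0=0x2b R1=0x1c R2=0x6e R3=0x22 R4=0x04 R5=0xf2  N=0 Z=0
after  1: R0=0x2b R1=0x1c R2=0x6e R3=0x22 R4=0x90 R5=0xf2  N=1 Z=0
after  2: R0=0x2b R1=0x1c R2=0x6e R3=0x22 R4=0x90 R5=0x74  N=0 Z=0
after  3: R0=0x6e R1=0x1c R2=0x6e R3=0x22 R4=0x90 R5=0x74  N=0 Z=0
-- IRQ taken; context saved, return-PC = 4 --

FLAGS = (N=0, Z=0)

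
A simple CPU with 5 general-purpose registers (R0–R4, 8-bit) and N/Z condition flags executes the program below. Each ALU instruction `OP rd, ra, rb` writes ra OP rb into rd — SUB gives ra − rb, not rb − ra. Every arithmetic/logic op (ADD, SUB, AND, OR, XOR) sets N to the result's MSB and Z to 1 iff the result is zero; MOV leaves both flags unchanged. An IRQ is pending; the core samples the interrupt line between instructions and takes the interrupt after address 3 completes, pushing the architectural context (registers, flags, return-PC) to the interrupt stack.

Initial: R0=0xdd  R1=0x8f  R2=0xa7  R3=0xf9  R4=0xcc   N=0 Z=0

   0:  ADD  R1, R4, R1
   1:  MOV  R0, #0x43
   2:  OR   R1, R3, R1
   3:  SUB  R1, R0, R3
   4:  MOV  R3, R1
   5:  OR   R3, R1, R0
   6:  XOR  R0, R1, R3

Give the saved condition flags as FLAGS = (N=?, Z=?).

after  0: R0=0xdd R1=0x5b R2=0xa7 R3=0xf9 R4=0xcc  N=0 Z=0
after  1: R0=0x43 R1=0x5b R2=0xa7 R3=0xf9 R4=0xcc  N=0 Z=0
after  2: R0=0x43 R1=0xfb R2=0xa7 R3=0xf9 R4=0xcc  N=1 Z=0
after  3: R0=0x43 R1=0x4a R2=0xa7 R3=0xf9 R4=0xcc  N=0 Z=0
-- IRQ taken; context saved, return-PC = 4 --

FLAGS = (N=0, Z=0)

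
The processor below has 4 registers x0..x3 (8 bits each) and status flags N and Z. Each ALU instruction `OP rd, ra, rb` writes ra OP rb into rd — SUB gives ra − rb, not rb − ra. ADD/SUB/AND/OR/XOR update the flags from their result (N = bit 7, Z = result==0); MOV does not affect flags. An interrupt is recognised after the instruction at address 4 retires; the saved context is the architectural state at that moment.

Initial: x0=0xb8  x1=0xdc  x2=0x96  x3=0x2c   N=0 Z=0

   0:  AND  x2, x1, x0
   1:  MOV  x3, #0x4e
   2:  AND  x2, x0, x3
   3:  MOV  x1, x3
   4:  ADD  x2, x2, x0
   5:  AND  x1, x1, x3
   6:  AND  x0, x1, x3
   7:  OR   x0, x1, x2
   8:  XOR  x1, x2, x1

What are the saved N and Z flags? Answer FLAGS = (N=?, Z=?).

FLAGS = (N=1, Z=0)

after  0: x0=0xb8 x1=0xdc x2=0x98 x3=0x2c  N=1 Z=0
after  1: x0=0xb8 x1=0xdc x2=0x98 x3=0x4e  N=1 Z=0
after  2: x0=0xb8 x1=0xdc x2=0x08 x3=0x4e  N=0 Z=0
after  3: x0=0xb8 x1=0x4e x2=0x08 x3=0x4e  N=0 Z=0
after  4: x0=0xb8 x1=0x4e x2=0xc0 x3=0x4e  N=1 Z=0
-- IRQ taken; context saved, return-PC = 5 --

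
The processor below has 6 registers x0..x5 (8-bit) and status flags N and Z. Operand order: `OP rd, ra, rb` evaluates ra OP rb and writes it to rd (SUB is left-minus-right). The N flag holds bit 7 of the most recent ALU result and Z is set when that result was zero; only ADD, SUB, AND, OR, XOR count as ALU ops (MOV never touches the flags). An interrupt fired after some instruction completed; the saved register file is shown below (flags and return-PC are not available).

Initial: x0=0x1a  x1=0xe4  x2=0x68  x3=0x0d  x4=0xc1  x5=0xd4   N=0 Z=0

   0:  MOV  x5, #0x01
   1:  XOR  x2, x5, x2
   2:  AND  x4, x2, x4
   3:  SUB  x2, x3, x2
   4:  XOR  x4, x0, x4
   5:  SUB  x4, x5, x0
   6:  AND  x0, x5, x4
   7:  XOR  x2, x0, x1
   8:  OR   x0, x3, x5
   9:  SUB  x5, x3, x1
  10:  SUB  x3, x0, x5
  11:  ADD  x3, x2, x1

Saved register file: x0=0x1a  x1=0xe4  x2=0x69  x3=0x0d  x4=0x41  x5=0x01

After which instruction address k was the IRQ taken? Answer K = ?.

after  0: x0=0x1a x1=0xe4 x2=0x68 x3=0x0d x4=0xc1 x5=0x01  N=0 Z=0
after  1: x0=0x1a x1=0xe4 x2=0x69 x3=0x0d x4=0xc1 x5=0x01  N=0 Z=0
after  2: x0=0x1a x1=0xe4 x2=0x69 x3=0x0d x4=0x41 x5=0x01  N=0 Z=0
-- IRQ taken; context saved, return-PC = 3 --

K = 2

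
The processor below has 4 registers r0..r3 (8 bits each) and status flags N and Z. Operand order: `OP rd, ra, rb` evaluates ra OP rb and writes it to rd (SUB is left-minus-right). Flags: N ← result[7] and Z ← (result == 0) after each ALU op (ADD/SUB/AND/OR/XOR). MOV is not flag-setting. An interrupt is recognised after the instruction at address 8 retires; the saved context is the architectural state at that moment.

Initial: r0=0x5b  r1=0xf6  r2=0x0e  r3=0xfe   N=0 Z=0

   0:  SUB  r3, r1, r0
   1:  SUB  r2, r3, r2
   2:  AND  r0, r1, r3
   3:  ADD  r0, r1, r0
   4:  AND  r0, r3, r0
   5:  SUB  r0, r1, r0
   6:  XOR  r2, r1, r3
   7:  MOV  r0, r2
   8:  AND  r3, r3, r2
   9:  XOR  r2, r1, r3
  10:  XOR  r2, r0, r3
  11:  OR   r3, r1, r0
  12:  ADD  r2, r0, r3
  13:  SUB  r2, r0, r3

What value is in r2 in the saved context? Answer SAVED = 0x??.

SAVED = 0x6d

after  0: r0=0x5b r1=0xf6 r2=0x0e r3=0x9b  N=1 Z=0
after  1: r0=0x5b r1=0xf6 r2=0x8d r3=0x9b  N=1 Z=0
after  2: r0=0x92 r1=0xf6 r2=0x8d r3=0x9b  N=1 Z=0
after  3: r0=0x88 r1=0xf6 r2=0x8d r3=0x9b  N=1 Z=0
after  4: r0=0x88 r1=0xf6 r2=0x8d r3=0x9b  N=1 Z=0
after  5: r0=0x6e r1=0xf6 r2=0x8d r3=0x9b  N=0 Z=0
after  6: r0=0x6e r1=0xf6 r2=0x6d r3=0x9b  N=0 Z=0
after  7: r0=0x6d r1=0xf6 r2=0x6d r3=0x9b  N=0 Z=0
after  8: r0=0x6d r1=0xf6 r2=0x6d r3=0x09  N=0 Z=0
-- IRQ taken; context saved, return-PC = 9 --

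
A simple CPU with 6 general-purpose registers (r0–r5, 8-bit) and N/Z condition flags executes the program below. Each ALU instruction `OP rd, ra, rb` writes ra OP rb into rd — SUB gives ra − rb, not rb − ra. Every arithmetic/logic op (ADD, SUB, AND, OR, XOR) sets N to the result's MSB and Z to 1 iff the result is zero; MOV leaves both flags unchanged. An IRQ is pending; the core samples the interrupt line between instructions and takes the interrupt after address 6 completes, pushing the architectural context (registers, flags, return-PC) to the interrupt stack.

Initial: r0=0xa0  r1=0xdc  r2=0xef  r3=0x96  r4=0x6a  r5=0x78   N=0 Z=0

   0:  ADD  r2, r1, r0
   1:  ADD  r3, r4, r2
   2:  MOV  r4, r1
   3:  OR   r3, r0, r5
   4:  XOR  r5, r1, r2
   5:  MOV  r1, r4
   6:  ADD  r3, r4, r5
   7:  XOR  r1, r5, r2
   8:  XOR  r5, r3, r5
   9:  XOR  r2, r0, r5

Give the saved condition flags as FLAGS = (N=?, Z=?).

FLAGS = (N=0, Z=0)

after  0: r0=0xa0 r1=0xdc r2=0x7c r3=0x96 r4=0x6a r5=0x78  N=0 Z=0
after  1: r0=0xa0 r1=0xdc r2=0x7c r3=0xe6 r4=0x6a r5=0x78  N=1 Z=0
after  2: r0=0xa0 r1=0xdc r2=0x7c r3=0xe6 r4=0xdc r5=0x78  N=1 Z=0
after  3: r0=0xa0 r1=0xdc r2=0x7c r3=0xf8 r4=0xdc r5=0x78  N=1 Z=0
after  4: r0=0xa0 r1=0xdc r2=0x7c r3=0xf8 r4=0xdc r5=0xa0  N=1 Z=0
after  5: r0=0xa0 r1=0xdc r2=0x7c r3=0xf8 r4=0xdc r5=0xa0  N=1 Z=0
after  6: r0=0xa0 r1=0xdc r2=0x7c r3=0x7c r4=0xdc r5=0xa0  N=0 Z=0
-- IRQ taken; context saved, return-PC = 7 --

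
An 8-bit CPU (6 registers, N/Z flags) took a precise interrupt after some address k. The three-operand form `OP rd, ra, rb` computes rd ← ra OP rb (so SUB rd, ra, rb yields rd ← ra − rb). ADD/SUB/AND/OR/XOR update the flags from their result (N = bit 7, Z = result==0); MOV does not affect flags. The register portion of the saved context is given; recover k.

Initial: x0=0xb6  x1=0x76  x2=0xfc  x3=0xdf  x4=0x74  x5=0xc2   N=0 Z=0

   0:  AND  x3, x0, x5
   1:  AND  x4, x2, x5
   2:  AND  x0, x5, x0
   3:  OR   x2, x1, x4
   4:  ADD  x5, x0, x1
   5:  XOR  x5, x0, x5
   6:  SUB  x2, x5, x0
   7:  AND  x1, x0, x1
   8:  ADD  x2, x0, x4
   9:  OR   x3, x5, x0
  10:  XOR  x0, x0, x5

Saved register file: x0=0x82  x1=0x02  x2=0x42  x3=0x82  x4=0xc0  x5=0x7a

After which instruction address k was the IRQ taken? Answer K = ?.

K = 8

after  0: x0=0xb6 x1=0x76 x2=0xfc x3=0x82 x4=0x74 x5=0xc2  N=1 Z=0
after  1: x0=0xb6 x1=0x76 x2=0xfc x3=0x82 x4=0xc0 x5=0xc2  N=1 Z=0
after  2: x0=0x82 x1=0x76 x2=0xfc x3=0x82 x4=0xc0 x5=0xc2  N=1 Z=0
after  3: x0=0x82 x1=0x76 x2=0xf6 x3=0x82 x4=0xc0 x5=0xc2  N=1 Z=0
after  4: x0=0x82 x1=0x76 x2=0xf6 x3=0x82 x4=0xc0 x5=0xf8  N=1 Z=0
after  5: x0=0x82 x1=0x76 x2=0xf6 x3=0x82 x4=0xc0 x5=0x7a  N=0 Z=0
after  6: x0=0x82 x1=0x76 x2=0xf8 x3=0x82 x4=0xc0 x5=0x7a  N=1 Z=0
after  7: x0=0x82 x1=0x02 x2=0xf8 x3=0x82 x4=0xc0 x5=0x7a  N=0 Z=0
after  8: x0=0x82 x1=0x02 x2=0x42 x3=0x82 x4=0xc0 x5=0x7a  N=0 Z=0
-- IRQ taken; context saved, return-PC = 9 --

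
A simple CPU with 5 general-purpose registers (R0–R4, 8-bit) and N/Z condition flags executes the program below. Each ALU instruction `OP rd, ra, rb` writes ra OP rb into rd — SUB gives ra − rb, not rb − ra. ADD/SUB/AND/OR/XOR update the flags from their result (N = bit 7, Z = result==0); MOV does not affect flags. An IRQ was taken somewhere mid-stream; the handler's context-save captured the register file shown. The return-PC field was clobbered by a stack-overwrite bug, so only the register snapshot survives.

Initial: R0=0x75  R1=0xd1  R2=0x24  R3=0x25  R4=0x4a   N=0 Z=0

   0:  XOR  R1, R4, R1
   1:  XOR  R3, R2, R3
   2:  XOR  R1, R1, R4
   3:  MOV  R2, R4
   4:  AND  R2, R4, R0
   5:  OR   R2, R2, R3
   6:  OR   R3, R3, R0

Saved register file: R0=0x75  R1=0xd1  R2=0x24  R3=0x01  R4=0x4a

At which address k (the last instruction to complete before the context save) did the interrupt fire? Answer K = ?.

after  0: R0=0x75 R1=0x9b R2=0x24 R3=0x25 R4=0x4a  N=1 Z=0
after  1: R0=0x75 R1=0x9b R2=0x24 R3=0x01 R4=0x4a  N=0 Z=0
after  2: R0=0x75 R1=0xd1 R2=0x24 R3=0x01 R4=0x4a  N=1 Z=0
-- IRQ taken; context saved, return-PC = 3 --

K = 2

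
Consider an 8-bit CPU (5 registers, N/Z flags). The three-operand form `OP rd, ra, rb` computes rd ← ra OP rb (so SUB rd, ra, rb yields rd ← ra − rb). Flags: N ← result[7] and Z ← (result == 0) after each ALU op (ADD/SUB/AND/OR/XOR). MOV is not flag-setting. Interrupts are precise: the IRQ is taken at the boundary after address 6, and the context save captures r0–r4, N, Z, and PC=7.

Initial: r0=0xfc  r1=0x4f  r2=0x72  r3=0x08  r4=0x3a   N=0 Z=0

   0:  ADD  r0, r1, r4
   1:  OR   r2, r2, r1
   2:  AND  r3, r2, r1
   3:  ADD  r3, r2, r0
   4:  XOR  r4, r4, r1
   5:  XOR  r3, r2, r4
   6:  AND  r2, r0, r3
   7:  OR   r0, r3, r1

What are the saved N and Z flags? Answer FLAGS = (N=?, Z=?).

FLAGS = (N=0, Z=0)

after  0: r0=0x89 r1=0x4f r2=0x72 r3=0x08 r4=0x3a  N=1 Z=0
after  1: r0=0x89 r1=0x4f r2=0x7f r3=0x08 r4=0x3a  N=0 Z=0
after  2: r0=0x89 r1=0x4f r2=0x7f r3=0x4f r4=0x3a  N=0 Z=0
after  3: r0=0x89 r1=0x4f r2=0x7f r3=0x08 r4=0x3a  N=0 Z=0
after  4: r0=0x89 r1=0x4f r2=0x7f r3=0x08 r4=0x75  N=0 Z=0
after  5: r0=0x89 r1=0x4f r2=0x7f r3=0x0a r4=0x75  N=0 Z=0
after  6: r0=0x89 r1=0x4f r2=0x08 r3=0x0a r4=0x75  N=0 Z=0
-- IRQ taken; context saved, return-PC = 7 --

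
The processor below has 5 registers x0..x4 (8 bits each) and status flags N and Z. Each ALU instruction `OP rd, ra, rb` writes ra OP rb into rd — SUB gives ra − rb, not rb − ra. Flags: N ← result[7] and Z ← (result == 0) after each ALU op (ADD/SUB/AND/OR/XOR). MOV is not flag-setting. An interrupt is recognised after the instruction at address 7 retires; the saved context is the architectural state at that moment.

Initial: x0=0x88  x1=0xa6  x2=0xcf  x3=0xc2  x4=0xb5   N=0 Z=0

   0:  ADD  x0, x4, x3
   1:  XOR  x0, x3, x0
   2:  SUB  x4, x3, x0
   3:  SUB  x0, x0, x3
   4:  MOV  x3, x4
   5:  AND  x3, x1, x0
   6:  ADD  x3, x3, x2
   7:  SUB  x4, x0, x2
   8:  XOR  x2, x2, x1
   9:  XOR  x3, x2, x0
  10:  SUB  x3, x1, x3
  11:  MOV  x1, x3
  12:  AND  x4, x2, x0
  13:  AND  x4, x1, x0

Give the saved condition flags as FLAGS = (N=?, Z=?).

after  0: x0=0x77 x1=0xa6 x2=0xcf x3=0xc2 x4=0xb5  N=0 Z=0
after  1: x0=0xb5 x1=0xa6 x2=0xcf x3=0xc2 x4=0xb5  N=1 Z=0
after  2: x0=0xb5 x1=0xa6 x2=0xcf x3=0xc2 x4=0x0d  N=0 Z=0
after  3: x0=0xf3 x1=0xa6 x2=0xcf x3=0xc2 x4=0x0d  N=1 Z=0
after  4: x0=0xf3 x1=0xa6 x2=0xcf x3=0x0d x4=0x0d  N=1 Z=0
after  5: x0=0xf3 x1=0xa6 x2=0xcf x3=0xa2 x4=0x0d  N=1 Z=0
after  6: x0=0xf3 x1=0xa6 x2=0xcf x3=0x71 x4=0x0d  N=0 Z=0
after  7: x0=0xf3 x1=0xa6 x2=0xcf x3=0x71 x4=0x24  N=0 Z=0
-- IRQ taken; context saved, return-PC = 8 --

FLAGS = (N=0, Z=0)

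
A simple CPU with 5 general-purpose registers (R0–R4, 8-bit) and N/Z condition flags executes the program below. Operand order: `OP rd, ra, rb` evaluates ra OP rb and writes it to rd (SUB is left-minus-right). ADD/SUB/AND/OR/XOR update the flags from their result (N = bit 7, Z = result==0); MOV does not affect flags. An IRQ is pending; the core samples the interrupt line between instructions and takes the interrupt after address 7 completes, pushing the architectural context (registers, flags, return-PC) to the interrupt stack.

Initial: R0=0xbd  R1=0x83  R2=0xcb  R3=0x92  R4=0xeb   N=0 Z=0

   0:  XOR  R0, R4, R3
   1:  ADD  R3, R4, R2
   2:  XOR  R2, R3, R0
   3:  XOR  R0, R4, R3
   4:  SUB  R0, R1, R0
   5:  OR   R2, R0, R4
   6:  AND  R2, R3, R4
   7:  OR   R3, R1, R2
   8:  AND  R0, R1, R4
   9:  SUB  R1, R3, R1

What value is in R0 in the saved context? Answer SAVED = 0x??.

SAVED = 0x26

after  0: R0=0x79 R1=0x83 R2=0xcb R3=0x92 R4=0xeb  N=0 Z=0
after  1: R0=0x79 R1=0x83 R2=0xcb R3=0xb6 R4=0xeb  N=1 Z=0
after  2: R0=0x79 R1=0x83 R2=0xcf R3=0xb6 R4=0xeb  N=1 Z=0
after  3: R0=0x5d R1=0x83 R2=0xcf R3=0xb6 R4=0xeb  N=0 Z=0
after  4: R0=0x26 R1=0x83 R2=0xcf R3=0xb6 R4=0xeb  N=0 Z=0
after  5: R0=0x26 R1=0x83 R2=0xef R3=0xb6 R4=0xeb  N=1 Z=0
after  6: R0=0x26 R1=0x83 R2=0xa2 R3=0xb6 R4=0xeb  N=1 Z=0
after  7: R0=0x26 R1=0x83 R2=0xa2 R3=0xa3 R4=0xeb  N=1 Z=0
-- IRQ taken; context saved, return-PC = 8 --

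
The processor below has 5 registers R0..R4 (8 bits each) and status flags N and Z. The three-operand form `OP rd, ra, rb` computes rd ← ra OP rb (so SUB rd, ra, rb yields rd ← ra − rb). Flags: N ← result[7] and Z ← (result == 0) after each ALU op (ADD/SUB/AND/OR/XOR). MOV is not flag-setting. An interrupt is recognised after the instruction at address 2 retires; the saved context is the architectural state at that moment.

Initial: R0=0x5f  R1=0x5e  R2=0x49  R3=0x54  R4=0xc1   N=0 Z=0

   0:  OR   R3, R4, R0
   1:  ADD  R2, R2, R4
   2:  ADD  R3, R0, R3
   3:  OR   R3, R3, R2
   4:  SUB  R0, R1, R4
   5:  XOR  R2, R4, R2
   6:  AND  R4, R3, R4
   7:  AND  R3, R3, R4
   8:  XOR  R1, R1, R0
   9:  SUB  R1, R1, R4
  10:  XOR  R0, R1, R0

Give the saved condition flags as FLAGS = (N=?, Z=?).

after  0: R0=0x5f R1=0x5e R2=0x49 R3=0xdf R4=0xc1  N=1 Z=0
after  1: R0=0x5f R1=0x5e R2=0x0a R3=0xdf R4=0xc1  N=0 Z=0
after  2: R0=0x5f R1=0x5e R2=0x0a R3=0x3e R4=0xc1  N=0 Z=0
-- IRQ taken; context saved, return-PC = 3 --

FLAGS = (N=0, Z=0)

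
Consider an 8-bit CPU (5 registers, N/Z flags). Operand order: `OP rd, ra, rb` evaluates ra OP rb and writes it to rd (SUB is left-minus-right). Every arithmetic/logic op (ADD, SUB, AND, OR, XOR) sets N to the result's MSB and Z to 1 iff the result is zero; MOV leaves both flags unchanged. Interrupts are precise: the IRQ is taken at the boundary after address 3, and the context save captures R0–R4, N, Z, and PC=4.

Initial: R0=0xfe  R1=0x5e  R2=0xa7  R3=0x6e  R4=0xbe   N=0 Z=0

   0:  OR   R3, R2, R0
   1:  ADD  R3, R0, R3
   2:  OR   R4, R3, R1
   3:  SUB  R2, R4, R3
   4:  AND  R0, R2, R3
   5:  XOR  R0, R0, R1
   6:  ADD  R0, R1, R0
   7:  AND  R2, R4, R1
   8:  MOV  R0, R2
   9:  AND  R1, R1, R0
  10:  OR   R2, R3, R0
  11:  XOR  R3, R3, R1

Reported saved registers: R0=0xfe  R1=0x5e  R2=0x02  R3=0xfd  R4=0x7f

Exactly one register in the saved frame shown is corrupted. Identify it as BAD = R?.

after  0: R0=0xfe R1=0x5e R2=0xa7 R3=0xff R4=0xbe  N=1 Z=0
after  1: R0=0xfe R1=0x5e R2=0xa7 R3=0xfd R4=0xbe  N=1 Z=0
after  2: R0=0xfe R1=0x5e R2=0xa7 R3=0xfd R4=0xff  N=1 Z=0
after  3: R0=0xfe R1=0x5e R2=0x02 R3=0xfd R4=0xff  N=0 Z=0
-- IRQ taken; context saved, return-PC = 4 --
mismatch: R4: reported 0x7f vs actual 0xff

BAD = R4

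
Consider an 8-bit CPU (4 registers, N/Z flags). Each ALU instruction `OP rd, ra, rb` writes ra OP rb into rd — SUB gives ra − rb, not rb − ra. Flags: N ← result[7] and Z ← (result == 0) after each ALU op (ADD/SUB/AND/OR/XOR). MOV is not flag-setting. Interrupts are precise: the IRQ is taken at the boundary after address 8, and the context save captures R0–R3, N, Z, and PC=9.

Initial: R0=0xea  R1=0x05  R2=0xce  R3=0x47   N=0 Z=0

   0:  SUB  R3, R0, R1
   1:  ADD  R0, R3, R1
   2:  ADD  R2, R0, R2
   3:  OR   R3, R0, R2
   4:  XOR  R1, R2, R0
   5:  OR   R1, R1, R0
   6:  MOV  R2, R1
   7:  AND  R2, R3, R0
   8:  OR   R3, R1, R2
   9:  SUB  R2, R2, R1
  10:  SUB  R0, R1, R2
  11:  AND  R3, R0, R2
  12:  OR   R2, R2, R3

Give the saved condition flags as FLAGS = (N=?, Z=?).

FLAGS = (N=1, Z=0)

after  0: R0=0xea R1=0x05 R2=0xce R3=0xe5  N=1 Z=0
after  1: R0=0xea R1=0x05 R2=0xce R3=0xe5  N=1 Z=0
after  2: R0=0xea R1=0x05 R2=0xb8 R3=0xe5  N=1 Z=0
after  3: R0=0xea R1=0x05 R2=0xb8 R3=0xfa  N=1 Z=0
after  4: R0=0xea R1=0x52 R2=0xb8 R3=0xfa  N=0 Z=0
after  5: R0=0xea R1=0xfa R2=0xb8 R3=0xfa  N=1 Z=0
after  6: R0=0xea R1=0xfa R2=0xfa R3=0xfa  N=1 Z=0
after  7: R0=0xea R1=0xfa R2=0xea R3=0xfa  N=1 Z=0
after  8: R0=0xea R1=0xfa R2=0xea R3=0xfa  N=1 Z=0
-- IRQ taken; context saved, return-PC = 9 --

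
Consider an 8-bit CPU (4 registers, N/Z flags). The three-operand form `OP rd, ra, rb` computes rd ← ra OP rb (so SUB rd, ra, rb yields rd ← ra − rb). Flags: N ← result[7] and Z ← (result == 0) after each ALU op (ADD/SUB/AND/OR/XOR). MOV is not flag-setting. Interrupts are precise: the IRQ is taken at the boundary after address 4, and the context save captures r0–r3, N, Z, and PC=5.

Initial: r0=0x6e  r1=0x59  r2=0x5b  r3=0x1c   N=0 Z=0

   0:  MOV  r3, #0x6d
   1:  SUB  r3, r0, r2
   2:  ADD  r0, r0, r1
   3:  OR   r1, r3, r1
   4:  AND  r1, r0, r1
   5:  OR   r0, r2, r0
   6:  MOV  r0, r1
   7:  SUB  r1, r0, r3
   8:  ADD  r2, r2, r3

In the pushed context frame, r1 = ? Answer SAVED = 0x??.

SAVED = 0x43

after  0: r0=0x6e r1=0x59 r2=0x5b r3=0x6d  N=0 Z=0
after  1: r0=0x6e r1=0x59 r2=0x5b r3=0x13  N=0 Z=0
after  2: r0=0xc7 r1=0x59 r2=0x5b r3=0x13  N=1 Z=0
after  3: r0=0xc7 r1=0x5b r2=0x5b r3=0x13  N=0 Z=0
after  4: r0=0xc7 r1=0x43 r2=0x5b r3=0x13  N=0 Z=0
-- IRQ taken; context saved, return-PC = 5 --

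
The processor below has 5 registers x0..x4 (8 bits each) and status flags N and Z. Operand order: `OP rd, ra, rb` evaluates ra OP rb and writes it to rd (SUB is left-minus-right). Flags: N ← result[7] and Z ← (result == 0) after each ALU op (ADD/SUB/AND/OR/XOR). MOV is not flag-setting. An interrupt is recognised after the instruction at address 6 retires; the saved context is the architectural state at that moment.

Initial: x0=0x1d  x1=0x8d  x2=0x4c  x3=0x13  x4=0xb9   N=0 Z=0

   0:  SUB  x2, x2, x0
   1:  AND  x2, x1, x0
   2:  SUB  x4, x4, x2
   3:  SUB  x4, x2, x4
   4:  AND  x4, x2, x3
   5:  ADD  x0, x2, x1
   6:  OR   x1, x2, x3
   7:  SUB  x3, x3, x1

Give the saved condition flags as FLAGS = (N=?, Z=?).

FLAGS = (N=0, Z=0)

after  0: x0=0x1d x1=0x8d x2=0x2f x3=0x13 x4=0xb9  N=0 Z=0
after  1: x0=0x1d x1=0x8d x2=0x0d x3=0x13 x4=0xb9  N=0 Z=0
after  2: x0=0x1d x1=0x8d x2=0x0d x3=0x13 x4=0xac  N=1 Z=0
after  3: x0=0x1d x1=0x8d x2=0x0d x3=0x13 x4=0x61  N=0 Z=0
after  4: x0=0x1d x1=0x8d x2=0x0d x3=0x13 x4=0x01  N=0 Z=0
after  5: x0=0x9a x1=0x8d x2=0x0d x3=0x13 x4=0x01  N=1 Z=0
after  6: x0=0x9a x1=0x1f x2=0x0d x3=0x13 x4=0x01  N=0 Z=0
-- IRQ taken; context saved, return-PC = 7 --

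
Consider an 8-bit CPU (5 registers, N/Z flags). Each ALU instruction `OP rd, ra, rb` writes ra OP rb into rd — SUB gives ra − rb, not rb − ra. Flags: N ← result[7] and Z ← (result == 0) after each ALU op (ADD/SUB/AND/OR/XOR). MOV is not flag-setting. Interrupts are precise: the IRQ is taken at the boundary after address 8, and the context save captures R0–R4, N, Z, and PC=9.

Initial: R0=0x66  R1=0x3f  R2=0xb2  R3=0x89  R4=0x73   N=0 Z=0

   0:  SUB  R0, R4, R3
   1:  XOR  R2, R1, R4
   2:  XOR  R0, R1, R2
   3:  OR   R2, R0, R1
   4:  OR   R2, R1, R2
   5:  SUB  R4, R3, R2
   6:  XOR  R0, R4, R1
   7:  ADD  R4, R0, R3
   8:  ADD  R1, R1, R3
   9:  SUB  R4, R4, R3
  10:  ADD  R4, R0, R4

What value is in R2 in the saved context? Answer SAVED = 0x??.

after  0: R0=0xea R1=0x3f R2=0xb2 R3=0x89 R4=0x73  N=1 Z=0
after  1: R0=0xea R1=0x3f R2=0x4c R3=0x89 R4=0x73  N=0 Z=0
after  2: R0=0x73 R1=0x3f R2=0x4c R3=0x89 R4=0x73  N=0 Z=0
after  3: R0=0x73 R1=0x3f R2=0x7f R3=0x89 R4=0x73  N=0 Z=0
after  4: R0=0x73 R1=0x3f R2=0x7f R3=0x89 R4=0x73  N=0 Z=0
after  5: R0=0x73 R1=0x3f R2=0x7f R3=0x89 R4=0x0a  N=0 Z=0
after  6: R0=0x35 R1=0x3f R2=0x7f R3=0x89 R4=0x0a  N=0 Z=0
after  7: R0=0x35 R1=0x3f R2=0x7f R3=0x89 R4=0xbe  N=1 Z=0
after  8: R0=0x35 R1=0xc8 R2=0x7f R3=0x89 R4=0xbe  N=1 Z=0
-- IRQ taken; context saved, return-PC = 9 --

SAVED = 0x7f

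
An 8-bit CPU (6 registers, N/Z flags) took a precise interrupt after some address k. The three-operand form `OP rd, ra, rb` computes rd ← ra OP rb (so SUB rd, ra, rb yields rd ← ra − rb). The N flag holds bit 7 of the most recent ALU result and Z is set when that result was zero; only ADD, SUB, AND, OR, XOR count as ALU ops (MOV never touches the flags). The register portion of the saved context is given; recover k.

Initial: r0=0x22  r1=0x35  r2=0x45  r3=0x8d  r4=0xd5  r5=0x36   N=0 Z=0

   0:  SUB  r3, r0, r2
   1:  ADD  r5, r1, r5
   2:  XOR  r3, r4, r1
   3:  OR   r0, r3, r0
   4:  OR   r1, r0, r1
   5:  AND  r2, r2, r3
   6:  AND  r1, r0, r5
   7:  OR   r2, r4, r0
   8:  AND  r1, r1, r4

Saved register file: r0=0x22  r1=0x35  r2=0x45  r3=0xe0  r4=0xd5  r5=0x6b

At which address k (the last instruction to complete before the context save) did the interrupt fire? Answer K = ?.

K = 2

after  0: r0=0x22 r1=0x35 r2=0x45 r3=0xdd r4=0xd5 r5=0x36  N=1 Z=0
after  1: r0=0x22 r1=0x35 r2=0x45 r3=0xdd r4=0xd5 r5=0x6b  N=0 Z=0
after  2: r0=0x22 r1=0x35 r2=0x45 r3=0xe0 r4=0xd5 r5=0x6b  N=1 Z=0
-- IRQ taken; context saved, return-PC = 3 --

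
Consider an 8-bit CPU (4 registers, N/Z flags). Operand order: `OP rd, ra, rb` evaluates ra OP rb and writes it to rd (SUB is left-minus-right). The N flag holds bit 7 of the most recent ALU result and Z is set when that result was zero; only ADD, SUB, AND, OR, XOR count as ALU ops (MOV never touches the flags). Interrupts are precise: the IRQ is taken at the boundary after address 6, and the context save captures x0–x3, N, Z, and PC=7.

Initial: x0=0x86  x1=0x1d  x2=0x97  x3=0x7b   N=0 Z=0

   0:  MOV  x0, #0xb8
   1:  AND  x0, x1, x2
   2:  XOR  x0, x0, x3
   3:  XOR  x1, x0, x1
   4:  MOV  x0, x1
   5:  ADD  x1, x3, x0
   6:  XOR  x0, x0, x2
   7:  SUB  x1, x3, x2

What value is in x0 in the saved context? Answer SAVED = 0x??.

after  0: x0=0xb8 x1=0x1d x2=0x97 x3=0x7b  N=0 Z=0
after  1: x0=0x15 x1=0x1d x2=0x97 x3=0x7b  N=0 Z=0
after  2: x0=0x6e x1=0x1d x2=0x97 x3=0x7b  N=0 Z=0
after  3: x0=0x6e x1=0x73 x2=0x97 x3=0x7b  N=0 Z=0
after  4: x0=0x73 x1=0x73 x2=0x97 x3=0x7b  N=0 Z=0
after  5: x0=0x73 x1=0xee x2=0x97 x3=0x7b  N=1 Z=0
after  6: x0=0xe4 x1=0xee x2=0x97 x3=0x7b  N=1 Z=0
-- IRQ taken; context saved, return-PC = 7 --

SAVED = 0xe4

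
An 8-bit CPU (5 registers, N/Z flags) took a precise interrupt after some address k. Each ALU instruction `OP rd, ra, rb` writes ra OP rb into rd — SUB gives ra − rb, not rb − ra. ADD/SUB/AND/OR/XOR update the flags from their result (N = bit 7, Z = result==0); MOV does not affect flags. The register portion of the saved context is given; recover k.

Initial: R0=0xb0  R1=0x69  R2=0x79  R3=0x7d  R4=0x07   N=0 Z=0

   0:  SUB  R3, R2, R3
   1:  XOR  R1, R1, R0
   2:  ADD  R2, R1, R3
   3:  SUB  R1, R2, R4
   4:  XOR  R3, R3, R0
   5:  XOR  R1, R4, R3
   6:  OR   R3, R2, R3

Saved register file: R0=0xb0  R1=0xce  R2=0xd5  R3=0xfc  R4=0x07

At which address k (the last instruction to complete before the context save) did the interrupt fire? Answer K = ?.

after  0: R0=0xb0 R1=0x69 R2=0x79 R3=0xfc R4=0x07  N=1 Z=0
after  1: R0=0xb0 R1=0xd9 R2=0x79 R3=0xfc R4=0x07  N=1 Z=0
after  2: R0=0xb0 R1=0xd9 R2=0xd5 R3=0xfc R4=0x07  N=1 Z=0
after  3: R0=0xb0 R1=0xce R2=0xd5 R3=0xfc R4=0x07  N=1 Z=0
-- IRQ taken; context saved, return-PC = 4 --

K = 3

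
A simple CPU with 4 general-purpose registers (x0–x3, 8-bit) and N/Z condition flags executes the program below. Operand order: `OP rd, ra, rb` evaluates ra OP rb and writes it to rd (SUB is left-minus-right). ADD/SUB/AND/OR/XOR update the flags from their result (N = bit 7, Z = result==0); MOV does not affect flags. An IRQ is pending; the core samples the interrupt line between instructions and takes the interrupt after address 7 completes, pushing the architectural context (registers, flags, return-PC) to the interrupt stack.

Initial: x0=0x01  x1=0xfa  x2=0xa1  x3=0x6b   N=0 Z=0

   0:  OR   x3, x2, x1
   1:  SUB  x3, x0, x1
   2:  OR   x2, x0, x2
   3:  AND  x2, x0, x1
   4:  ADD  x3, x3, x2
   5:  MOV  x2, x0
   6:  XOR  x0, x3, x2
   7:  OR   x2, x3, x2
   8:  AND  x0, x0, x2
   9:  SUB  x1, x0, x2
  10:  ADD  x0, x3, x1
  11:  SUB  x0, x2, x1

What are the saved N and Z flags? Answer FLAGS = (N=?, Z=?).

after  0: x0=0x01 x1=0xfa x2=0xa1 x3=0xfb  N=1 Z=0
after  1: x0=0x01 x1=0xfa x2=0xa1 x3=0x07  N=0 Z=0
after  2: x0=0x01 x1=0xfa x2=0xa1 x3=0x07  N=1 Z=0
after  3: x0=0x01 x1=0xfa x2=0x00 x3=0x07  N=0 Z=1
after  4: x0=0x01 x1=0xfa x2=0x00 x3=0x07  N=0 Z=0
after  5: x0=0x01 x1=0xfa x2=0x01 x3=0x07  N=0 Z=0
after  6: x0=0x06 x1=0xfa x2=0x01 x3=0x07  N=0 Z=0
after  7: x0=0x06 x1=0xfa x2=0x07 x3=0x07  N=0 Z=0
-- IRQ taken; context saved, return-PC = 8 --

FLAGS = (N=0, Z=0)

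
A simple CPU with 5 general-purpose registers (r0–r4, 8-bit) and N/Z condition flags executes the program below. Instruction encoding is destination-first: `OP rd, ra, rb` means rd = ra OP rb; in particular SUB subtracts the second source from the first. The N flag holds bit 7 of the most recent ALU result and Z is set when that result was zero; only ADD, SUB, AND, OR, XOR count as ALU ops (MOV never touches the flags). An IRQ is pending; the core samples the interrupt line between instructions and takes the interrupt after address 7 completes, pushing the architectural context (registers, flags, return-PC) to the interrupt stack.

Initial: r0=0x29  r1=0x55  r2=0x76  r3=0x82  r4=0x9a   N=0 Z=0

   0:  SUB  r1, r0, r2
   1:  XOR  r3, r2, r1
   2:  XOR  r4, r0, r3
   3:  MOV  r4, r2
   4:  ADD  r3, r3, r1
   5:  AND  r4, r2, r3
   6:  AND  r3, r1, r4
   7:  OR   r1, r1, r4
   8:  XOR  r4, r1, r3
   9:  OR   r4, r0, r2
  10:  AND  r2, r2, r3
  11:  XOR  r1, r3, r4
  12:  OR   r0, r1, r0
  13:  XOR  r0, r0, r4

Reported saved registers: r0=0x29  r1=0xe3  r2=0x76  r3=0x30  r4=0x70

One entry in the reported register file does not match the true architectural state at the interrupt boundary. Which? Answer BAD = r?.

after  0: r0=0x29 r1=0xb3 r2=0x76 r3=0x82 r4=0x9a  N=1 Z=0
after  1: r0=0x29 r1=0xb3 r2=0x76 r3=0xc5 r4=0x9a  N=1 Z=0
after  2: r0=0x29 r1=0xb3 r2=0x76 r3=0xc5 r4=0xec  N=1 Z=0
after  3: r0=0x29 r1=0xb3 r2=0x76 r3=0xc5 r4=0x76  N=1 Z=0
after  4: r0=0x29 r1=0xb3 r2=0x76 r3=0x78 r4=0x76  N=0 Z=0
after  5: r0=0x29 r1=0xb3 r2=0x76 r3=0x78 r4=0x70  N=0 Z=0
after  6: r0=0x29 r1=0xb3 r2=0x76 r3=0x30 r4=0x70  N=0 Z=0
after  7: r0=0x29 r1=0xf3 r2=0x76 r3=0x30 r4=0x70  N=1 Z=0
-- IRQ taken; context saved, return-PC = 8 --
mismatch: r1: reported 0xe3 vs actual 0xf3

BAD = r1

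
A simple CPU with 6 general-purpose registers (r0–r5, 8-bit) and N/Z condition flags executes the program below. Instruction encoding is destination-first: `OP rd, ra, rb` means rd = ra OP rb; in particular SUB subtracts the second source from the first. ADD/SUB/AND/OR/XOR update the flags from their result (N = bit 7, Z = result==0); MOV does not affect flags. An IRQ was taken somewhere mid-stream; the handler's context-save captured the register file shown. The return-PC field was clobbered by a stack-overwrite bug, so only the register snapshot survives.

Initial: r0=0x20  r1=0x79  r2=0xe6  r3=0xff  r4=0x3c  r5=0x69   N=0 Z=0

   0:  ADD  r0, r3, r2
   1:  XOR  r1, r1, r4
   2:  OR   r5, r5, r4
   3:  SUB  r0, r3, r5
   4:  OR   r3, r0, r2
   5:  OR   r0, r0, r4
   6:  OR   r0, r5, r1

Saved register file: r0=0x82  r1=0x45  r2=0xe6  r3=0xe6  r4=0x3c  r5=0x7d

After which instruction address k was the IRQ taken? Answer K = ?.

K = 4

after  0: r0=0xe5 r1=0x79 r2=0xe6 r3=0xff r4=0x3c r5=0x69  N=1 Z=0
after  1: r0=0xe5 r1=0x45 r2=0xe6 r3=0xff r4=0x3c r5=0x69  N=0 Z=0
after  2: r0=0xe5 r1=0x45 r2=0xe6 r3=0xff r4=0x3c r5=0x7d  N=0 Z=0
after  3: r0=0x82 r1=0x45 r2=0xe6 r3=0xff r4=0x3c r5=0x7d  N=1 Z=0
after  4: r0=0x82 r1=0x45 r2=0xe6 r3=0xe6 r4=0x3c r5=0x7d  N=1 Z=0
-- IRQ taken; context saved, return-PC = 5 --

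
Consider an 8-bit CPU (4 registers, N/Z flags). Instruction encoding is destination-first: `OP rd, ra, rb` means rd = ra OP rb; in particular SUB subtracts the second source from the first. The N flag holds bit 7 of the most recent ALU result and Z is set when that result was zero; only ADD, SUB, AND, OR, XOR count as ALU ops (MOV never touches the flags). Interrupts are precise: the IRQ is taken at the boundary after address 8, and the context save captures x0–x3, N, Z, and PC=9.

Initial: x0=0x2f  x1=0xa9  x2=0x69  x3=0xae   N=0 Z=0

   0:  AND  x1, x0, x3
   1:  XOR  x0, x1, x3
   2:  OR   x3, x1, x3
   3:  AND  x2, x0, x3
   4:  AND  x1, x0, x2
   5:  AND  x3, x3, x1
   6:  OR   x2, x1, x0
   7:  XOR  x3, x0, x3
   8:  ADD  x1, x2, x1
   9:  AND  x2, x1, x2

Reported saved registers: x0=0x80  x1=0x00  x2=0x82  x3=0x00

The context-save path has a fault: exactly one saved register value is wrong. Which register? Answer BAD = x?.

BAD = x2

after  0: x0=0x2f x1=0x2e x2=0x69 x3=0xae  N=0 Z=0
after  1: x0=0x80 x1=0x2e x2=0x69 x3=0xae  N=1 Z=0
after  2: x0=0x80 x1=0x2e x2=0x69 x3=0xae  N=1 Z=0
after  3: x0=0x80 x1=0x2e x2=0x80 x3=0xae  N=1 Z=0
after  4: x0=0x80 x1=0x80 x2=0x80 x3=0xae  N=1 Z=0
after  5: x0=0x80 x1=0x80 x2=0x80 x3=0x80  N=1 Z=0
after  6: x0=0x80 x1=0x80 x2=0x80 x3=0x80  N=1 Z=0
after  7: x0=0x80 x1=0x80 x2=0x80 x3=0x00  N=0 Z=1
after  8: x0=0x80 x1=0x00 x2=0x80 x3=0x00  N=0 Z=1
-- IRQ taken; context saved, return-PC = 9 --
mismatch: x2: reported 0x82 vs actual 0x80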